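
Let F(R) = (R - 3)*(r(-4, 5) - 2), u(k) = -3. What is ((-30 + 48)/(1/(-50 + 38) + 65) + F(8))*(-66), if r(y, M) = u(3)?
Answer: 1271094/779 ≈ 1631.7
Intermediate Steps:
r(y, M) = -3
F(R) = 15 - 5*R (F(R) = (R - 3)*(-3 - 2) = (-3 + R)*(-5) = 15 - 5*R)
((-30 + 48)/(1/(-50 + 38) + 65) + F(8))*(-66) = ((-30 + 48)/(1/(-50 + 38) + 65) + (15 - 5*8))*(-66) = (18/(1/(-12) + 65) + (15 - 40))*(-66) = (18/(-1/12 + 65) - 25)*(-66) = (18/(779/12) - 25)*(-66) = (18*(12/779) - 25)*(-66) = (216/779 - 25)*(-66) = -19259/779*(-66) = 1271094/779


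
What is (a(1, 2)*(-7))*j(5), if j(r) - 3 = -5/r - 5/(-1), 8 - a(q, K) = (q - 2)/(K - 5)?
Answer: -1127/3 ≈ -375.67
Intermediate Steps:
a(q, K) = 8 - (-2 + q)/(-5 + K) (a(q, K) = 8 - (q - 2)/(K - 5) = 8 - (-2 + q)/(-5 + K))
j(r) = 8 - 5/r (j(r) = 3 + (-5/r - 5/(-1)) = 3 + (-5/r - 5*(-1)) = 3 + (-5/r + 5) = 3 + (5 - 5/r) = 8 - 5/r)
(a(1, 2)*(-7))*j(5) = (((-38 - 1*1 + 8*2)/(-5 + 2))*(-7))*(8 - 5/5) = (((-38 - 1 + 16)/(-3))*(-7))*(8 - 5*⅕) = (-⅓*(-23)*(-7))*(8 - 1) = ((23/3)*(-7))*7 = -161/3*7 = -1127/3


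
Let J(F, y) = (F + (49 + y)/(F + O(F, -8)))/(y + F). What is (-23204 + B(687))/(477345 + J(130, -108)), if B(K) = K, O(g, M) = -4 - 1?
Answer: -61921750/1312714941 ≈ -0.047171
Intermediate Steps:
O(g, M) = -5
J(F, y) = (F + (49 + y)/(-5 + F))/(F + y) (J(F, y) = (F + (49 + y)/(F - 5))/(y + F) = (F + (49 + y)/(-5 + F))/(F + y))
(-23204 + B(687))/(477345 + J(130, -108)) = (-23204 + 687)/(477345 + (49 - 108 + 130**2 - 5*130)/(130**2 - 5*130 - 5*(-108) + 130*(-108))) = -22517/(477345 + (49 - 108 + 16900 - 650)/(16900 - 650 + 540 - 14040)) = -22517/(477345 + 16191/2750) = -22517/1312714941/2750 = -22517*2750/1312714941 = -61921750/1312714941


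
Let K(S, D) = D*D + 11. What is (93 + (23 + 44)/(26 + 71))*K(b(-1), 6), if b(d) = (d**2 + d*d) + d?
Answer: 427136/97 ≈ 4403.5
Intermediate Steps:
b(d) = d + 2*d**2 (b(d) = (d**2 + d**2) + d = 2*d**2 + d = d + 2*d**2)
K(S, D) = 11 + D**2 (K(S, D) = D**2 + 11 = 11 + D**2)
(93 + (23 + 44)/(26 + 71))*K(b(-1), 6) = (93 + (23 + 44)/(26 + 71))*(11 + 6**2) = (93 + 67/97)*(11 + 36) = (93 + 67*(1/97))*47 = (93 + 67/97)*47 = (9088/97)*47 = 427136/97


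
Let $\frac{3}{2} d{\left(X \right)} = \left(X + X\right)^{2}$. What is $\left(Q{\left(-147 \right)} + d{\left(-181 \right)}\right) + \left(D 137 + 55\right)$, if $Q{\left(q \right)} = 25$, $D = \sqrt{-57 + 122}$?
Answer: $\frac{262328}{3} + 137 \sqrt{65} \approx 88547.0$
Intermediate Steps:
$d{\left(X \right)} = \frac{8 X^{2}}{3}$ ($d{\left(X \right)} = \frac{2 \left(X + X\right)^{2}}{3} = \frac{2 \left(2 X\right)^{2}}{3} = \frac{2 \cdot 4 X^{2}}{3} = \frac{8 X^{2}}{3}$)
$D = \sqrt{65} \approx 8.0623$
$\left(Q{\left(-147 \right)} + d{\left(-181 \right)}\right) + \left(D 137 + 55\right) = \left(25 + \frac{8 \left(-181\right)^{2}}{3}\right) + \left(\sqrt{65} \cdot 137 + 55\right) = \left(25 + \frac{8}{3} \cdot 32761\right) + \left(137 \sqrt{65} + 55\right) = \left(25 + \frac{262088}{3}\right) + \left(55 + 137 \sqrt{65}\right) = \frac{262163}{3} + \left(55 + 137 \sqrt{65}\right) = \frac{262328}{3} + 137 \sqrt{65}$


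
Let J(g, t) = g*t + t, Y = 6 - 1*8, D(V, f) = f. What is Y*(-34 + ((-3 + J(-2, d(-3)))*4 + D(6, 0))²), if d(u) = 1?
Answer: -444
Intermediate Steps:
Y = -2 (Y = 6 - 8 = -2)
J(g, t) = t + g*t
Y*(-34 + ((-3 + J(-2, d(-3)))*4 + D(6, 0))²) = -2*(-34 + ((-3 + 1*(1 - 2))*4 + 0)²) = -2*(-34 + ((-3 + 1*(-1))*4 + 0)²) = -2*(-34 + ((-3 - 1)*4 + 0)²) = -2*(-34 + (-4*4 + 0)²) = -2*(-34 + (-16 + 0)²) = -2*(-34 + (-16)²) = -2*(-34 + 256) = -2*222 = -444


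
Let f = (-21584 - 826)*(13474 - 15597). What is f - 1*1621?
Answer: 47574809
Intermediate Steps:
f = 47576430 (f = -22410*(-2123) = 47576430)
f - 1*1621 = 47576430 - 1*1621 = 47576430 - 1621 = 47574809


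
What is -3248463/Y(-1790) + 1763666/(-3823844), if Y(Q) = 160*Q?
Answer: 2979125452343/273787230400 ≈ 10.881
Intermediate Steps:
-3248463/Y(-1790) + 1763666/(-3823844) = -3248463/(160*(-1790)) + 1763666/(-3823844) = -3248463/(-286400) + 1763666*(-1/3823844) = -3248463*(-1/286400) - 881833/1911922 = 3248463/286400 - 881833/1911922 = 2979125452343/273787230400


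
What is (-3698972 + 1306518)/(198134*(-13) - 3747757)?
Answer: 2392454/6323499 ≈ 0.37834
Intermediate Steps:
(-3698972 + 1306518)/(198134*(-13) - 3747757) = -2392454/(-2575742 - 3747757) = -2392454/(-6323499) = -2392454*(-1/6323499) = 2392454/6323499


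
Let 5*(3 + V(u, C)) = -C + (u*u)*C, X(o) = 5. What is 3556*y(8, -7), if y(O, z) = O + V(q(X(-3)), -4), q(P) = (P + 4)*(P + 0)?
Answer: -28700476/5 ≈ -5.7401e+6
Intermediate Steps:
q(P) = P*(4 + P) (q(P) = (4 + P)*P = P*(4 + P))
V(u, C) = -3 - C/5 + C*u²/5 (V(u, C) = -3 + (-C + (u*u)*C)/5 = -3 + (-C + u²*C)/5 = -3 + (-C + C*u²)/5 = -3 + (-C/5 + C*u²/5) = -3 - C/5 + C*u²/5)
y(O, z) = -8111/5 + O (y(O, z) = O + (-3 - ⅕*(-4) + (⅕)*(-4)*(5*(4 + 5))²) = O + (-3 + ⅘ + (⅕)*(-4)*(5*9)²) = O + (-3 + ⅘ + (⅕)*(-4)*45²) = O + (-3 + ⅘ + (⅕)*(-4)*2025) = O + (-3 + ⅘ - 1620) = O - 8111/5 = -8111/5 + O)
3556*y(8, -7) = 3556*(-8111/5 + 8) = 3556*(-8071/5) = -28700476/5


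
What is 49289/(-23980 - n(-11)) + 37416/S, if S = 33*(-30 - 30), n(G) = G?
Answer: -7533457/359535 ≈ -20.953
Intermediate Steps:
S = -1980 (S = 33*(-60) = -1980)
49289/(-23980 - n(-11)) + 37416/S = 49289/(-23980 - 1*(-11)) + 37416/(-1980) = 49289/(-23980 + 11) + 37416*(-1/1980) = 49289/(-23969) - 3118/165 = 49289*(-1/23969) - 3118/165 = -49289/23969 - 3118/165 = -7533457/359535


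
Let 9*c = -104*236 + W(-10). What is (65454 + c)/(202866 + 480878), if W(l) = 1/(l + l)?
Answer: 3763613/41024640 ≈ 0.091740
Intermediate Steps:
W(l) = 1/(2*l)
c = -163627/60 (c = (-104*236 + (½)/(-10))/9 = (-24544 + (½)*(-⅒))/9 = (-24544 - 1/20)/9 = (⅑)*(-490881/20) = -163627/60 ≈ -2727.1)
(65454 + c)/(202866 + 480878) = (65454 - 163627/60)/(202866 + 480878) = (3763613/60)/683744 = (3763613/60)*(1/683744) = 3763613/41024640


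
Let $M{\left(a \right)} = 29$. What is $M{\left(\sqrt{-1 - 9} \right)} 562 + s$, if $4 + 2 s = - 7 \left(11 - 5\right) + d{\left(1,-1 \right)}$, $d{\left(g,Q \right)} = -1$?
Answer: $\frac{32549}{2} \approx 16275.0$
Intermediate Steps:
$s = - \frac{47}{2}$ ($s = -2 + \frac{- 7 \left(11 - 5\right) - 1}{2} = -2 + \frac{\left(-7\right) 6 - 1}{2} = -2 + \frac{-42 - 1}{2} = -2 + \frac{1}{2} \left(-43\right) = -2 - \frac{43}{2} = - \frac{47}{2} \approx -23.5$)
$M{\left(\sqrt{-1 - 9} \right)} 562 + s = 29 \cdot 562 - \frac{47}{2} = 16298 - \frac{47}{2} = \frac{32549}{2}$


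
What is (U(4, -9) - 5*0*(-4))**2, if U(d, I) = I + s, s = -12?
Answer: 441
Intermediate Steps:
U(d, I) = -12 + I (U(d, I) = I - 12 = -12 + I)
(U(4, -9) - 5*0*(-4))**2 = ((-12 - 9) - 5*0*(-4))**2 = (-21 + 0*(-4))**2 = (-21 + 0)**2 = (-21)**2 = 441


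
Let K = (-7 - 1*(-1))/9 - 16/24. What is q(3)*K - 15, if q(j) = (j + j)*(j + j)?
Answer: -63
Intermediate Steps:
K = -4/3 (K = (-7 + 1)*(1/9) - 16*1/24 = -6*1/9 - 2/3 = -2/3 - 2/3 = -4/3 ≈ -1.3333)
q(j) = 4*j**2 (q(j) = (2*j)*(2*j) = 4*j**2)
q(3)*K - 15 = (4*3**2)*(-4/3) - 15 = (4*9)*(-4/3) - 15 = 36*(-4/3) - 15 = -48 - 15 = -63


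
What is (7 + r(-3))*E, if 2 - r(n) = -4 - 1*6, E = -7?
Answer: -133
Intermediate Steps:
r(n) = 12 (r(n) = 2 - (-4 - 1*6) = 2 - (-4 - 6) = 2 - 1*(-10) = 2 + 10 = 12)
(7 + r(-3))*E = (7 + 12)*(-7) = 19*(-7) = -133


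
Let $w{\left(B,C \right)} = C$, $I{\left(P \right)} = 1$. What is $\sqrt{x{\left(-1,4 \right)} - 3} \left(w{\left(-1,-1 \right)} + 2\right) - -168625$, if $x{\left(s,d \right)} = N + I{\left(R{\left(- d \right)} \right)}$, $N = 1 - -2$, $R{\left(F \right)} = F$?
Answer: $168626$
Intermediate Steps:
$N = 3$ ($N = 1 + 2 = 3$)
$x{\left(s,d \right)} = 4$ ($x{\left(s,d \right)} = 3 + 1 = 4$)
$\sqrt{x{\left(-1,4 \right)} - 3} \left(w{\left(-1,-1 \right)} + 2\right) - -168625 = \sqrt{4 - 3} \left(-1 + 2\right) - -168625 = \sqrt{1} \cdot 1 + 168625 = 1 \cdot 1 + 168625 = 1 + 168625 = 168626$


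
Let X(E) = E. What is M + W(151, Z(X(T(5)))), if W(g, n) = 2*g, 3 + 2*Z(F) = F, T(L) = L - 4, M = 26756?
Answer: 27058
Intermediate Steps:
T(L) = -4 + L
Z(F) = -3/2 + F/2
M + W(151, Z(X(T(5)))) = 26756 + 2*151 = 26756 + 302 = 27058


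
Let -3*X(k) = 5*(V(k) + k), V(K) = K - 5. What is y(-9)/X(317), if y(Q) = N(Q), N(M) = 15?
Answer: -9/629 ≈ -0.014308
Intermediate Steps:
V(K) = -5 + K
y(Q) = 15
X(k) = 25/3 - 10*k/3 (X(k) = -5*((-5 + k) + k)/3 = -5*(-5 + 2*k)/3 = -(-25 + 10*k)/3 = 25/3 - 10*k/3)
y(-9)/X(317) = 15/(25/3 - 10/3*317) = 15/(25/3 - 3170/3) = 15/(-3145/3) = 15*(-3/3145) = -9/629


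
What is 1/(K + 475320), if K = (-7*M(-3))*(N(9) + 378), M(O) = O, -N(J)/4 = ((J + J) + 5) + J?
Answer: 1/480570 ≈ 2.0809e-6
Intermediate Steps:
N(J) = -20 - 12*J (N(J) = -4*(((J + J) + 5) + J) = -4*((2*J + 5) + J) = -4*((5 + 2*J) + J) = -4*(5 + 3*J) = -20 - 12*J)
K = 5250 (K = (-7*(-3))*((-20 - 12*9) + 378) = 21*((-20 - 108) + 378) = 21*(-128 + 378) = 21*250 = 5250)
1/(K + 475320) = 1/(5250 + 475320) = 1/480570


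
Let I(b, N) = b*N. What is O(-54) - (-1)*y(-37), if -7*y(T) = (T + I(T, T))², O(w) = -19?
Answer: -1774357/7 ≈ -2.5348e+5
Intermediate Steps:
I(b, N) = N*b
y(T) = -(T + T²)²/7 (y(T) = -(T + T*T)²/7 = -(T + T²)²/7)
O(-54) - (-1)*y(-37) = -19 - (-1)*(-⅐*(-37)²*(1 - 37)²) = -19 - (-1)*(-⅐*1369*(-36)²) = -19 - (-1)*(-⅐*1369*1296) = -19 - (-1)*(-1774224)/7 = -19 - 1*1774224/7 = -19 - 1774224/7 = -1774357/7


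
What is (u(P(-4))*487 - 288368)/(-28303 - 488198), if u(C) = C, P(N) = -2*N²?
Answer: 303952/516501 ≈ 0.58848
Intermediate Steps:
(u(P(-4))*487 - 288368)/(-28303 - 488198) = (-2*(-4)²*487 - 288368)/(-28303 - 488198) = (-2*16*487 - 288368)/(-516501) = (-32*487 - 288368)*(-1/516501) = (-15584 - 288368)*(-1/516501) = -303952*(-1/516501) = 303952/516501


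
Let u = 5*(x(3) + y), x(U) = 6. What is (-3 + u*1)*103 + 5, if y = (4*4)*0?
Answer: 2786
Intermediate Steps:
y = 0 (y = 16*0 = 0)
u = 30 (u = 5*(6 + 0) = 5*6 = 30)
(-3 + u*1)*103 + 5 = (-3 + 30*1)*103 + 5 = (-3 + 30)*103 + 5 = 27*103 + 5 = 2781 + 5 = 2786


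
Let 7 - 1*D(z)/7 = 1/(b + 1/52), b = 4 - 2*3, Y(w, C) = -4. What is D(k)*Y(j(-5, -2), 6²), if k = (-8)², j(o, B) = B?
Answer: -21644/103 ≈ -210.14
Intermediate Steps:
b = -2 (b = 4 - 6 = -2)
k = 64
D(z) = 5411/103 (D(z) = 49 - 7/(-2 + 1/52) = 49 - 7/(-103/52) = 49 - 7*(-52/103) = 49 + 364/103 = 5411/103)
D(k)*Y(j(-5, -2), 6²) = (5411/103)*(-4) = -21644/103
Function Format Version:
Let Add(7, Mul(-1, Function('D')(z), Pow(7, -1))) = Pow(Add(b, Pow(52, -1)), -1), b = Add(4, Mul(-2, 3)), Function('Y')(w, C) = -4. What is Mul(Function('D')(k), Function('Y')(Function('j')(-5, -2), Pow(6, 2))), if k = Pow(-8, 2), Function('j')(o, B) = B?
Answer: Rational(-21644, 103) ≈ -210.14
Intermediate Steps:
b = -2 (b = Add(4, -6) = -2)
k = 64
Function('D')(z) = Rational(5411, 103) (Function('D')(z) = Add(49, Mul(-7, Pow(Add(-2, Pow(52, -1)), -1))) = Add(49, Mul(-7, Pow(Add(-2, Rational(1, 52)), -1))) = Add(49, Mul(-7, Pow(Rational(-103, 52), -1))) = Add(49, Mul(-7, Rational(-52, 103))) = Add(49, Rational(364, 103)) = Rational(5411, 103))
Mul(Function('D')(k), Function('Y')(Function('j')(-5, -2), Pow(6, 2))) = Mul(Rational(5411, 103), -4) = Rational(-21644, 103)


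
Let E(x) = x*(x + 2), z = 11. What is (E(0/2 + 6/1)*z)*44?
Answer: 23232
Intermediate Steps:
E(x) = x*(2 + x)
(E(0/2 + 6/1)*z)*44 = (((0/2 + 6/1)*(2 + (0/2 + 6/1)))*11)*44 = (((0*(½) + 6*1)*(2 + (0*(½) + 6*1)))*11)*44 = (((0 + 6)*(2 + (0 + 6)))*11)*44 = ((6*(2 + 6))*11)*44 = ((6*8)*11)*44 = (48*11)*44 = 528*44 = 23232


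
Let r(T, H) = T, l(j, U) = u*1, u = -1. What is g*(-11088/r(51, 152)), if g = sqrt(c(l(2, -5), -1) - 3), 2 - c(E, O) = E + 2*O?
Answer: -3696*sqrt(2)/17 ≈ -307.47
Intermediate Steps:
l(j, U) = -1 (l(j, U) = -1*1 = -1)
c(E, O) = 2 - E - 2*O (c(E, O) = 2 - (E + 2*O) = 2 + (-E - 2*O) = 2 - E - 2*O)
g = sqrt(2) (g = sqrt((2 - 1*(-1) - 2*(-1)) - 3) = sqrt((2 + 1 + 2) - 3) = sqrt(5 - 3) = sqrt(2) ≈ 1.4142)
g*(-11088/r(51, 152)) = sqrt(2)*(-11088/51) = sqrt(2)*(-11088*1/51) = sqrt(2)*(-3696/17) = -3696*sqrt(2)/17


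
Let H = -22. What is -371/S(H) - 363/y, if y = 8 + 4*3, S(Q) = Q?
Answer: -283/220 ≈ -1.2864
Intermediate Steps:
y = 20 (y = 8 + 12 = 20)
-371/S(H) - 363/y = -371/(-22) - 363/20 = -371*(-1/22) - 363*1/20 = 371/22 - 363/20 = -283/220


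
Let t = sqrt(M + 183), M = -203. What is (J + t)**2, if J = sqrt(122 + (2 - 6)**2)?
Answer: 118 + 4*I*sqrt(690) ≈ 118.0 + 105.07*I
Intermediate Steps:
t = 2*I*sqrt(5) (t = sqrt(-203 + 183) = sqrt(-20) = 2*I*sqrt(5) ≈ 4.4721*I)
J = sqrt(138) (J = sqrt(122 + (-4)**2) = sqrt(122 + 16) = sqrt(138) ≈ 11.747)
(J + t)**2 = (sqrt(138) + 2*I*sqrt(5))**2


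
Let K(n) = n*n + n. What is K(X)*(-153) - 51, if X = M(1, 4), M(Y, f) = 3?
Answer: -1887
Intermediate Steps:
X = 3
K(n) = n + n² (K(n) = n² + n = n + n²)
K(X)*(-153) - 51 = (3*(1 + 3))*(-153) - 51 = (3*4)*(-153) - 51 = 12*(-153) - 51 = -1836 - 51 = -1887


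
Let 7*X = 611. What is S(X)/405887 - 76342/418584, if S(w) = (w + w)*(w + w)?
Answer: -446630126245/4162496198196 ≈ -0.10730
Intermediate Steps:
X = 611/7 (X = (⅐)*611 = 611/7 ≈ 87.286)
S(w) = 4*w² (S(w) = (2*w)*(2*w) = 4*w²)
S(X)/405887 - 76342/418584 = (4*(611/7)²)/405887 - 76342/418584 = (4*(373321/49))*(1/405887) - 76342*1/418584 = (1493284/49)*(1/405887) - 38171/209292 = 1493284/19888463 - 38171/209292 = -446630126245/4162496198196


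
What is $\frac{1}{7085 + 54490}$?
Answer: $\frac{1}{61575} \approx 1.624 \cdot 10^{-5}$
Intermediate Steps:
$\frac{1}{7085 + 54490} = \frac{1}{61575}$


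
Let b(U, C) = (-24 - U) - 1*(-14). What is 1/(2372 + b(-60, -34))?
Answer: 1/2422 ≈ 0.00041288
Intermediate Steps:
b(U, C) = -10 - U (b(U, C) = (-24 - U) + 14 = -10 - U)
1/(2372 + b(-60, -34)) = 1/(2372 + (-10 - 1*(-60))) = 1/(2372 + (-10 + 60)) = 1/(2372 + 50) = 1/2422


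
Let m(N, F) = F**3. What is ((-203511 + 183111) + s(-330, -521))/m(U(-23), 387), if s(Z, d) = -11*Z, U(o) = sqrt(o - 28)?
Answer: -130/449307 ≈ -0.00028933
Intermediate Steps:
U(o) = sqrt(-28 + o)
((-203511 + 183111) + s(-330, -521))/m(U(-23), 387) = ((-203511 + 183111) - 11*(-330))/(387**3) = (-20400 + 3630)/57960603 = -16770*1/57960603 = -130/449307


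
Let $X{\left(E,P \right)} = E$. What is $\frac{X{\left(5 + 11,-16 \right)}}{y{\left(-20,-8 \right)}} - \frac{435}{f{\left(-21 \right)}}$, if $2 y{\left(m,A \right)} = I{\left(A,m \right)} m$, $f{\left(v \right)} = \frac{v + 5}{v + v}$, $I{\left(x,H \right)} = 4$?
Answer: $- \frac{45691}{40} \approx -1142.3$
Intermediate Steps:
$f{\left(v \right)} = \frac{5 + v}{2 v}$
$y{\left(m,A \right)} = 2 m$ ($y{\left(m,A \right)} = \frac{4 m}{2} = 2 m$)
$\frac{X{\left(5 + 11,-16 \right)}}{y{\left(-20,-8 \right)}} - \frac{435}{f{\left(-21 \right)}} = \frac{5 + 11}{2 \left(-20\right)} - \frac{435}{\frac{1}{2} \frac{1}{-21} \left(5 - 21\right)} = \frac{16}{-40} - \frac{435}{\frac{1}{2} \left(- \frac{1}{21}\right) \left(-16\right)} = 16 \left(- \frac{1}{40}\right) - \frac{435}{\frac{8}{21}} = - \frac{2}{5} - \frac{9135}{8} = - \frac{45691}{40}$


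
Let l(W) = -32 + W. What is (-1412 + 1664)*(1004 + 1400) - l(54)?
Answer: 605786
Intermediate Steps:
(-1412 + 1664)*(1004 + 1400) - l(54) = (-1412 + 1664)*(1004 + 1400) - (-32 + 54) = 252*2404 - 1*22 = 605808 - 22 = 605786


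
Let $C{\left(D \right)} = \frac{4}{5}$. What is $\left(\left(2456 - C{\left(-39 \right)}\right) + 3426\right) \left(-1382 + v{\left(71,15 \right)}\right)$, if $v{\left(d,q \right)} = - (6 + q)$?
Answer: $- \frac{41256618}{5} \approx -8.2513 \cdot 10^{6}$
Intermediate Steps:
$v{\left(d,q \right)} = -6 - q$
$C{\left(D \right)} = \frac{4}{5}$ ($C{\left(D \right)} = 4 \cdot \frac{1}{5} = \frac{4}{5}$)
$\left(\left(2456 - C{\left(-39 \right)}\right) + 3426\right) \left(-1382 + v{\left(71,15 \right)}\right) = \left(\left(2456 - \frac{4}{5}\right) + 3426\right) \left(-1382 - 21\right) = \left(\frac{12276}{5} + 3426\right) \left(-1382 - 21\right) = \frac{29406}{5} \left(-1403\right) = - \frac{41256618}{5}$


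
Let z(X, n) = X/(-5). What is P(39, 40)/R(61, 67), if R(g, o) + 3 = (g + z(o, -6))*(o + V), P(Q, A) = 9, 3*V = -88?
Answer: 135/26849 ≈ 0.0050281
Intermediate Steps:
V = -88/3 (V = (⅓)*(-88) = -88/3 ≈ -29.333)
z(X, n) = -X/5 (z(X, n) = X*(-⅕) = -X/5)
R(g, o) = -3 + (-88/3 + o)*(g - o/5) (R(g, o) = -3 + (g - o/5)*(o - 88/3) = -3 + (g - o/5)*(-88/3 + o) = -3 + (-88/3 + o)*(g - o/5))
P(39, 40)/R(61, 67) = 9/(-3 - 88/3*61 - ⅕*67² + (88/15)*67 + 61*67) = 9/(-3 - 5368/3 - ⅕*4489 + 5896/15 + 4087) = 9/(-3 - 5368/3 - 4489/5 + 5896/15 + 4087) = 9/(26849/15) = 9*(15/26849) = 135/26849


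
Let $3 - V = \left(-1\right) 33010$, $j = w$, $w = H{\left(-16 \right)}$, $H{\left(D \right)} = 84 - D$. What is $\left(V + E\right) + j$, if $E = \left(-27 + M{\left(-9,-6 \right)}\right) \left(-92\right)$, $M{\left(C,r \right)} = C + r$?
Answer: $36977$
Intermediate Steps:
$E = 3864$ ($E = \left(-27 - 15\right) \left(-92\right) = \left(-42\right) \left(-92\right) = 3864$)
$w = 100$ ($w = 84 - -16 = 84 + 16 = 100$)
$j = 100$
$V = 33013$ ($V = 3 - \left(-1\right) 33010 = 3 - -33010 = 3 + 33010 = 33013$)
$\left(V + E\right) + j = \left(33013 + 3864\right) + 100 = 36877 + 100 = 36977$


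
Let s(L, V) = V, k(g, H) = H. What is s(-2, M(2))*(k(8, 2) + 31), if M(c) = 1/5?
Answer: 33/5 ≈ 6.6000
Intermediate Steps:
M(c) = 1/5 (M(c) = 1*(1/5) = 1/5)
s(-2, M(2))*(k(8, 2) + 31) = (2 + 31)/5 = (1/5)*33 = 33/5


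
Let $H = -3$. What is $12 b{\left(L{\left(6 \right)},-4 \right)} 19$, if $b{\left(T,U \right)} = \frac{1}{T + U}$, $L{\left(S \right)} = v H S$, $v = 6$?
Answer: $- \frac{57}{28} \approx -2.0357$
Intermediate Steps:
$L{\left(S \right)} = - 18 S$ ($L{\left(S \right)} = 6 \left(-3\right) S = - 18 S$)
$12 b{\left(L{\left(6 \right)},-4 \right)} 19 = \frac{12}{\left(-18\right) 6 - 4} \cdot 19 = \frac{12}{-108 - 4} \cdot 19 = \frac{12}{-112} \cdot 19 = 12 \left(- \frac{1}{112}\right) 19 = \left(- \frac{3}{28}\right) 19 = - \frac{57}{28}$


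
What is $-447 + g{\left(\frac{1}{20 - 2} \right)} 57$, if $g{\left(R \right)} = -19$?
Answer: $-1530$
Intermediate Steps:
$-447 + g{\left(\frac{1}{20 - 2} \right)} 57 = -447 - 1083 = -1530$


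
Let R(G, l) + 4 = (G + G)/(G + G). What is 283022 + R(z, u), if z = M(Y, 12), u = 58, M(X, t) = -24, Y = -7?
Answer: 283019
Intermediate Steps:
z = -24
R(G, l) = -3 (R(G, l) = -4 + (G + G)/(G + G) = -4 + (2*G)/((2*G)) = -4 + (2*G)*(1/(2*G)) = -4 + 1 = -3)
283022 + R(z, u) = 283022 - 3 = 283019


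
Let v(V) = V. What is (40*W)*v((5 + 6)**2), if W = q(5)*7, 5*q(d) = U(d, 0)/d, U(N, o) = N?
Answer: 6776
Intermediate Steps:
q(d) = 1/5 (q(d) = (d/d)/5 = (1/5)*1 = 1/5)
W = 7/5 (W = (1/5)*7 = 7/5 ≈ 1.4000)
(40*W)*v((5 + 6)**2) = (40*(7/5))*(5 + 6)**2 = 56*11**2 = 56*121 = 6776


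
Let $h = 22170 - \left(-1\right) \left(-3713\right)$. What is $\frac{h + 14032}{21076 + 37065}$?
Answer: $\frac{613}{1097} \approx 0.5588$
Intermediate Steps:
$h = 18457$ ($h = 22170 - 3713 = 18457$)
$\frac{h + 14032}{21076 + 37065} = \frac{18457 + 14032}{21076 + 37065} = \frac{32489}{58141} = 32489 \cdot \frac{1}{58141} = \frac{613}{1097}$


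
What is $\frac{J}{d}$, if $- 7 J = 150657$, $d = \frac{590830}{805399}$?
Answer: $- \frac{17334142449}{590830} \approx -29339.0$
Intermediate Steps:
$d = \frac{590830}{805399}$ ($d = 590830 \cdot \frac{1}{805399} = \frac{590830}{805399} \approx 0.73359$)
$J = - \frac{150657}{7}$ ($J = \left(- \frac{1}{7}\right) 150657 = - \frac{150657}{7} \approx -21522.0$)
$\frac{J}{d} = - \frac{150657}{7 \cdot \frac{590830}{805399}} = \left(- \frac{150657}{7}\right) \frac{805399}{590830} = - \frac{17334142449}{590830}$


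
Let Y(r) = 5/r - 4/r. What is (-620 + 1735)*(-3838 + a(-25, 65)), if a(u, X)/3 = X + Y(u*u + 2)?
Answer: -848945390/209 ≈ -4.0619e+6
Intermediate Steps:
Y(r) = 1/r
a(u, X) = 3*X + 3/(2 + u**2) (a(u, X) = 3*(X + 1/(u*u + 2)) = 3*(X + 1/(u**2 + 2)) = 3*(X + 1/(2 + u**2)) = 3*X + 3/(2 + u**2))
(-620 + 1735)*(-3838 + a(-25, 65)) = (-620 + 1735)*(-3838 + 3*(1 + 65*(2 + (-25)**2))/(2 + (-25)**2)) = 1115*(-3838 + 3*(1 + 65*(2 + 625))/(2 + 625)) = 1115*(-3838 + 3*(1 + 65*627)/627) = 1115*(-3838 + 3*(1/627)*(1 + 40755)) = 1115*(-3838 + 3*(1/627)*40756) = 1115*(-3838 + 40756/209) = 1115*(-761386/209) = -848945390/209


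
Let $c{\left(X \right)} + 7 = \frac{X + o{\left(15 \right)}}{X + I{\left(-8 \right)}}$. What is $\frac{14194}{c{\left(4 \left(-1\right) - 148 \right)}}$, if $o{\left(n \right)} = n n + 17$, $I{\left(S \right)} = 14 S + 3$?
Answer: $- \frac{411626}{213} \approx -1932.5$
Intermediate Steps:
$I{\left(S \right)} = 3 + 14 S$
$o{\left(n \right)} = 17 + n^{2}$ ($o{\left(n \right)} = n^{2} + 17 = 17 + n^{2}$)
$c{\left(X \right)} = -7 + \frac{242 + X}{-109 + X}$ ($c{\left(X \right)} = -7 + \frac{X + \left(17 + 15^{2}\right)}{X + \left(3 + 14 \left(-8\right)\right)} = -7 + \frac{X + \left(17 + 225\right)}{X + \left(3 - 112\right)} = -7 + \frac{X + 242}{X - 109} = -7 + \frac{242 + X}{-109 + X}$)
$\frac{14194}{c{\left(4 \left(-1\right) - 148 \right)}} = \frac{14194}{3 \frac{1}{-109 + \left(4 \left(-1\right) - 148\right)} \left(335 - 2 \left(4 \left(-1\right) - 148\right)\right)} = \frac{14194}{3 \frac{1}{-109 - 152} \left(335 - 2 \left(-4 - 148\right)\right)} = \frac{14194}{3 \frac{1}{-109 - 152} \left(335 - -304\right)} = \frac{14194}{3 \frac{1}{-261} \left(335 + 304\right)} = \frac{14194}{3 \left(- \frac{1}{261}\right) 639} = \frac{14194}{- \frac{213}{29}} = 14194 \left(- \frac{29}{213}\right) = - \frac{411626}{213}$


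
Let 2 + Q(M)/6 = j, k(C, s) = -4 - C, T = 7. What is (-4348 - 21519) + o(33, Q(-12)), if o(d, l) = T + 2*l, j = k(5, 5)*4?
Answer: -26316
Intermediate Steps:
j = -36 (j = (-4 - 1*5)*4 = (-4 - 5)*4 = -9*4 = -36)
Q(M) = -228 (Q(M) = -12 + 6*(-36) = -12 - 216 = -228)
o(d, l) = 7 + 2*l
(-4348 - 21519) + o(33, Q(-12)) = (-4348 - 21519) + (7 + 2*(-228)) = -25867 + (7 - 456) = -25867 - 449 = -26316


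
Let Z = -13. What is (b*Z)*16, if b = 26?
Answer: -5408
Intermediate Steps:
(b*Z)*16 = (26*(-13))*16 = -338*16 = -5408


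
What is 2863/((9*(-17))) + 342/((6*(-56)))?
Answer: -169049/8568 ≈ -19.730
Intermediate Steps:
2863/((9*(-17))) + 342/((6*(-56))) = 2863/(-153) + 342/(-336) = 2863*(-1/153) + 342*(-1/336) = -2863/153 - 57/56 = -169049/8568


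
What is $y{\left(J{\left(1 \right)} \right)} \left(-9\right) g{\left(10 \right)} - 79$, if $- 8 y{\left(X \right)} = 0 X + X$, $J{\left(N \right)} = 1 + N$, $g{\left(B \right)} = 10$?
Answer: $- \frac{113}{2} \approx -56.5$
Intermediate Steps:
$y{\left(X \right)} = - \frac{X}{8}$ ($y{\left(X \right)} = - \frac{0 X + X}{8} = - \frac{0 + X}{8} = - \frac{X}{8}$)
$y{\left(J{\left(1 \right)} \right)} \left(-9\right) g{\left(10 \right)} - 79 = - \frac{1 + 1}{8} \left(-9\right) 10 - 79 = \left(- \frac{1}{8}\right) 2 \left(-9\right) 10 - 79 = \left(- \frac{1}{4}\right) \left(-9\right) 10 - 79 = \frac{9}{4} \cdot 10 - 79 = \frac{45}{2} - 79 = - \frac{113}{2}$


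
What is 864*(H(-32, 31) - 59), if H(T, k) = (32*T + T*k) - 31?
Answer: -1819584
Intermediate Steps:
H(T, k) = -31 + 32*T + T*k
864*(H(-32, 31) - 59) = 864*((-31 + 32*(-32) - 32*31) - 59) = 864*((-31 - 1024 - 992) - 59) = 864*(-2047 - 59) = 864*(-2106) = -1819584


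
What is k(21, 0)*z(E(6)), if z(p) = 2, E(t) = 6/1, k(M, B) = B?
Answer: 0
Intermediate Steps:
E(t) = 6 (E(t) = 6*1 = 6)
k(21, 0)*z(E(6)) = 0*2 = 0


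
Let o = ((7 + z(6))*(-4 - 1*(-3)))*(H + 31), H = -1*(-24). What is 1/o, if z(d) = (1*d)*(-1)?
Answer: -1/55 ≈ -0.018182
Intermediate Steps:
z(d) = -d (z(d) = d*(-1) = -d)
H = 24
o = -55 (o = ((7 - 1*6)*(-4 - 1*(-3)))*(24 + 31) = ((7 - 6)*(-4 + 3))*55 = (1*(-1))*55 = -1*55 = -55)
1/o = 1/(-55) = -1/55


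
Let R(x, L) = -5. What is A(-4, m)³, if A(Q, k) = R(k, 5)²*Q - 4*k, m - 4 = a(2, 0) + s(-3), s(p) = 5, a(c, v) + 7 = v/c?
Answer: -1259712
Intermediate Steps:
a(c, v) = -7 + v/c
m = 2 (m = 4 + ((-7 + 0/2) + 5) = 4 + ((-7 + 0*(½)) + 5) = 4 + ((-7 + 0) + 5) = 4 + (-7 + 5) = 4 - 2 = 2)
A(Q, k) = -4*k + 25*Q (A(Q, k) = (-5)²*Q - 4*k = 25*Q - 4*k = -4*k + 25*Q)
A(-4, m)³ = (-4*2 + 25*(-4))³ = (-8 - 100)³ = (-108)³ = -1259712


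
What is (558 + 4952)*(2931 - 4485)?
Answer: -8562540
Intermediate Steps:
(558 + 4952)*(2931 - 4485) = 5510*(-1554) = -8562540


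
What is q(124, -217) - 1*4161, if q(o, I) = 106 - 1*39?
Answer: -4094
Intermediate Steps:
q(o, I) = 67 (q(o, I) = 106 - 39 = 67)
q(124, -217) - 1*4161 = 67 - 1*4161 = 67 - 4161 = -4094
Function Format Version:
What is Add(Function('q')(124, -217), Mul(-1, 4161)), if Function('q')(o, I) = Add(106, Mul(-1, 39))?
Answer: -4094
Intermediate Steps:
Function('q')(o, I) = 67 (Function('q')(o, I) = Add(106, -39) = 67)
Add(Function('q')(124, -217), Mul(-1, 4161)) = Add(67, Mul(-1, 4161)) = Add(67, -4161) = -4094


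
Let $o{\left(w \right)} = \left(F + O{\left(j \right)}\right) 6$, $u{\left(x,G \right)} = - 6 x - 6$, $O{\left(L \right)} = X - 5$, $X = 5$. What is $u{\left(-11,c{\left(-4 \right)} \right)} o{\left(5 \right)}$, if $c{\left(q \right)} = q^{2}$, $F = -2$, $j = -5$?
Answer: $-720$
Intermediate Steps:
$O{\left(L \right)} = 0$ ($O{\left(L \right)} = 5 - 5 = 0$)
$u{\left(x,G \right)} = -6 - 6 x$
$o{\left(w \right)} = -12$ ($o{\left(w \right)} = \left(-2 + 0\right) 6 = \left(-2\right) 6 = -12$)
$u{\left(-11,c{\left(-4 \right)} \right)} o{\left(5 \right)} = \left(-6 - -66\right) \left(-12\right) = \left(-6 + 66\right) \left(-12\right) = 60 \left(-12\right) = -720$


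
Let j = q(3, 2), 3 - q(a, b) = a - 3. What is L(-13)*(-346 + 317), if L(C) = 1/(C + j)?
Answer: 29/10 ≈ 2.9000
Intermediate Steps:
q(a, b) = 6 - a (q(a, b) = 3 - (a - 3) = 3 - (-3 + a) = 3 + (3 - a) = 6 - a)
j = 3 (j = 6 - 1*3 = 6 - 3 = 3)
L(C) = 1/(3 + C) (L(C) = 1/(C + 3) = 1/(3 + C))
L(-13)*(-346 + 317) = (-346 + 317)/(3 - 13) = -29/(-10) = -1/10*(-29) = 29/10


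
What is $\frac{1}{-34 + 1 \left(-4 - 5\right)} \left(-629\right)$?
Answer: $\frac{629}{43} \approx 14.628$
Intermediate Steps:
$\frac{1}{-34 + 1 \left(-4 - 5\right)} \left(-629\right) = \frac{1}{-34 + 1 \left(-9\right)} \left(-629\right) = \frac{1}{-34 - 9} \left(-629\right) = \frac{1}{-43} \left(-629\right) = \left(- \frac{1}{43}\right) \left(-629\right) = \frac{629}{43}$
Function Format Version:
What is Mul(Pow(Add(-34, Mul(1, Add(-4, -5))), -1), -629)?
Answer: Rational(629, 43) ≈ 14.628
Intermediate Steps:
Mul(Pow(Add(-34, Mul(1, Add(-4, -5))), -1), -629) = Mul(Pow(Add(-34, Mul(1, -9)), -1), -629) = Mul(Pow(Add(-34, -9), -1), -629) = Mul(Pow(-43, -1), -629) = Mul(Rational(-1, 43), -629) = Rational(629, 43)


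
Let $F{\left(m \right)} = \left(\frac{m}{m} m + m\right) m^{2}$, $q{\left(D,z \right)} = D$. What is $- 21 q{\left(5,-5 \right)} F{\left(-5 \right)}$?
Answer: $26250$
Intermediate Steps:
$F{\left(m \right)} = 2 m^{3}$ ($F{\left(m \right)} = \left(1 m + m\right) m^{2} = \left(m + m\right) m^{2} = 2 m m^{2} = 2 m^{3}$)
$- 21 q{\left(5,-5 \right)} F{\left(-5 \right)} = \left(-21\right) 5 \cdot 2 \left(-5\right)^{3} = - 105 \cdot 2 \left(-125\right) = \left(-105\right) \left(-250\right) = 26250$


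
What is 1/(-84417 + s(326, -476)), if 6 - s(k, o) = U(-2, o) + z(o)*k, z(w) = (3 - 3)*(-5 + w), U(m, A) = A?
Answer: -1/83935 ≈ -1.1914e-5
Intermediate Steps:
z(w) = 0 (z(w) = 0*(-5 + w) = 0)
s(k, o) = 6 - o (s(k, o) = 6 - (o + 0*k) = 6 - (o + 0) = 6 - o)
1/(-84417 + s(326, -476)) = 1/(-84417 + (6 - 1*(-476))) = 1/(-84417 + (6 + 476)) = 1/(-84417 + 482) = 1/(-83935) = -1/83935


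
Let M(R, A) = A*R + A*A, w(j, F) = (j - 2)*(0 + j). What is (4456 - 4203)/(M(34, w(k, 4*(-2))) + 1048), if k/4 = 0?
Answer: 253/1048 ≈ 0.24141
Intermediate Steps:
k = 0 (k = 4*0 = 0)
w(j, F) = j*(-2 + j) (w(j, F) = (-2 + j)*j = j*(-2 + j))
M(R, A) = A² + A*R (M(R, A) = A*R + A² = A² + A*R)
(4456 - 4203)/(M(34, w(k, 4*(-2))) + 1048) = (4456 - 4203)/((0*(-2 + 0))*(0*(-2 + 0) + 34) + 1048) = 253/((0*(-2))*(0*(-2) + 34) + 1048) = 253/(0*(0 + 34) + 1048) = 253/(0*34 + 1048) = 253/(0 + 1048) = 253/1048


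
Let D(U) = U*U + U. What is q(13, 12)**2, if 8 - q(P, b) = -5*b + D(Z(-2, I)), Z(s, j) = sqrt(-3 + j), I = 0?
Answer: 5038 - 142*I*sqrt(3) ≈ 5038.0 - 245.95*I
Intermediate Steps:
D(U) = U + U**2 (D(U) = U**2 + U = U + U**2)
q(P, b) = 8 + 5*b - I*sqrt(3)*(1 + I*sqrt(3)) (q(P, b) = 8 - (-5*b + sqrt(-3 + 0)*(1 + sqrt(-3 + 0))) = 8 - (-5*b + sqrt(-3)*(1 + sqrt(-3))) = 8 - (-5*b + (I*sqrt(3))*(1 + I*sqrt(3))) = 8 - (-5*b + I*sqrt(3)*(1 + I*sqrt(3))) = 8 + (5*b - I*sqrt(3)*(1 + I*sqrt(3))) = 8 + 5*b - I*sqrt(3)*(1 + I*sqrt(3)))
q(13, 12)**2 = (11 + 5*12 - I*sqrt(3))**2 = (11 + 60 - I*sqrt(3))**2 = (71 - I*sqrt(3))**2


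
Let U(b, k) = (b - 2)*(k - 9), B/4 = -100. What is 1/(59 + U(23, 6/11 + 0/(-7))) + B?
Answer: -521611/1304 ≈ -400.01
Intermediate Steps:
B = -400 (B = 4*(-100) = -400)
U(b, k) = (-9 + k)*(-2 + b) (U(b, k) = (-2 + b)*(-9 + k) = (-9 + k)*(-2 + b))
1/(59 + U(23, 6/11 + 0/(-7))) + B = 1/(59 + (18 - 9*23 - 2*(6/11 + 0/(-7)) + 23*(6/11 + 0/(-7)))) - 400 = 1/(59 + (18 - 207 - 2*(6*(1/11) + 0*(-⅐)) + 23*(6*(1/11) + 0*(-⅐)))) - 400 = 1/(59 + (18 - 207 - 2*(6/11 + 0) + 23*(6/11 + 0))) - 400 = 1/(59 + (18 - 207 - 2*6/11 + 23*(6/11))) - 400 = 1/(59 + (18 - 207 - 12/11 + 138/11)) - 400 = 1/(59 - 1953/11) - 400 = 1/(-1304/11) - 400 = -11/1304 - 400 = -521611/1304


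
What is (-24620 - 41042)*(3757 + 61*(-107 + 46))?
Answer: -2363832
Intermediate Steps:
(-24620 - 41042)*(3757 + 61*(-107 + 46)) = -65662*(3757 + 61*(-61)) = -65662*(3757 - 3721) = -65662*36 = -2363832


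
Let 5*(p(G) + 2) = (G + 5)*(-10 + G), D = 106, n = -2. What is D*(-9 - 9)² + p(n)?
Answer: 171674/5 ≈ 34335.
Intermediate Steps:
p(G) = -2 + (-10 + G)*(5 + G)/5 (p(G) = -2 + ((G + 5)*(-10 + G))/5 = -2 + ((5 + G)*(-10 + G))/5 = -2 + ((-10 + G)*(5 + G))/5 = -2 + (-10 + G)*(5 + G)/5)
D*(-9 - 9)² + p(n) = 106*(-9 - 9)² + (-12 - 1*(-2) + (⅕)*(-2)²) = 106*(-18)² + (-12 + 2 + (⅕)*4) = 106*324 + (-12 + 2 + ⅘) = 34344 - 46/5 = 171674/5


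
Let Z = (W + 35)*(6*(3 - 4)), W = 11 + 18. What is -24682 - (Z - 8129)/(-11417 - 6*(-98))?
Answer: -267289891/10829 ≈ -24683.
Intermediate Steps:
W = 29
Z = -384 (Z = (29 + 35)*(6*(3 - 4)) = 64*(6*(-1)) = 64*(-6) = -384)
-24682 - (Z - 8129)/(-11417 - 6*(-98)) = -24682 - (-384 - 8129)/(-11417 - 6*(-98)) = -24682 - (-8513)/(-11417 + 588) = -24682 - (-8513)/(-10829) = -24682 - (-8513)*(-1)/10829 = -24682 - 1*8513/10829 = -24682 - 8513/10829 = -267289891/10829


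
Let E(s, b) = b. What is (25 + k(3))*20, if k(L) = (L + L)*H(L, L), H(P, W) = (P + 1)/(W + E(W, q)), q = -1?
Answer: 740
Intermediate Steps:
H(P, W) = (1 + P)/(-1 + W) (H(P, W) = (P + 1)/(W - 1) = (1 + P)/(-1 + W))
k(L) = 2*L*(1 + L)/(-1 + L) (k(L) = (L + L)*((1 + L)/(-1 + L)) = (2*L)*((1 + L)/(-1 + L)) = 2*L*(1 + L)/(-1 + L))
(25 + k(3))*20 = (25 + 2*3*(1 + 3)/(-1 + 3))*20 = (25 + 2*3*4/2)*20 = (25 + 2*3*(½)*4)*20 = (25 + 12)*20 = 37*20 = 740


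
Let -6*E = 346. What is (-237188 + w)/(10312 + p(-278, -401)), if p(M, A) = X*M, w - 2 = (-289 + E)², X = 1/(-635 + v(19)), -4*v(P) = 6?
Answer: -670281601/59074794 ≈ -11.346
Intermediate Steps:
E = -173/3 (E = -⅙*346 = -173/3 ≈ -57.667)
v(P) = -3/2 (v(P) = -¼*6 = -3/2)
X = -2/1273 (X = 1/(-635 - 3/2) = 1/(-1273/2) = -2/1273 ≈ -0.0015711)
w = 1081618/9 (w = 2 + (-289 - 173/3)² = 2 + (-1040/3)² = 2 + 1081600/9 = 1081618/9 ≈ 1.2018e+5)
p(M, A) = -2*M/1273
(-237188 + w)/(10312 + p(-278, -401)) = (-237188 + 1081618/9)/(10312 - 2/1273*(-278)) = -1053074/(9*(10312 + 556/1273)) = -1053074/(9*13127732/1273) = -1053074/9*1273/13127732 = -670281601/59074794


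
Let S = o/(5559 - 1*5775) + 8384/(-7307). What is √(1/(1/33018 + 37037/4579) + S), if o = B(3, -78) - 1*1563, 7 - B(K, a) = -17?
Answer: √7794579128022394587908396210/35742694536860 ≈ 2.4701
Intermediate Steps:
B(K, a) = 24 (B(K, a) = 7 - 1*(-17) = 7 + 17 = 24)
o = -1539 (o = 24 - 1*1563 = 24 - 1563 = -1539)
S = 349427/58456 (S = -1539/(5559 - 1*5775) + 8384/(-7307) = -1539/(5559 - 5775) + 8384*(-1/7307) = -1539/(-216) - 8384/7307 = -1539*(-1/216) - 8384/7307 = 57/8 - 8384/7307 = 349427/58456 ≈ 5.9776)
√(1/(1/33018 + 37037/4579) + S) = √(1/(1/33018 + 37037/4579) + 349427/58456) = √(1/(1222892245/151189422) + 349427/58456) = √(151189422/1222892245 + 349427/58456) = √(436149497346047/71485389073720) = √7794579128022394587908396210/35742694536860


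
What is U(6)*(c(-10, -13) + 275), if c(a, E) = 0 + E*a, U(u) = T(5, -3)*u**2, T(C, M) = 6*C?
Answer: 437400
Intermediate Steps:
U(u) = 30*u**2 (U(u) = (6*5)*u**2 = 30*u**2)
c(a, E) = E*a
U(6)*(c(-10, -13) + 275) = (30*6**2)*(-13*(-10) + 275) = (30*36)*(130 + 275) = 1080*405 = 437400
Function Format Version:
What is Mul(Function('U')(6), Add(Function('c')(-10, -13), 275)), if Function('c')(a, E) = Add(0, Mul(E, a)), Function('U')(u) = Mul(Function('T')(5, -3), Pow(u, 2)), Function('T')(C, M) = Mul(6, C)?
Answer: 437400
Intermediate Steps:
Function('U')(u) = Mul(30, Pow(u, 2)) (Function('U')(u) = Mul(Mul(6, 5), Pow(u, 2)) = Mul(30, Pow(u, 2)))
Function('c')(a, E) = Mul(E, a)
Mul(Function('U')(6), Add(Function('c')(-10, -13), 275)) = Mul(Mul(30, Pow(6, 2)), Add(Mul(-13, -10), 275)) = Mul(Mul(30, 36), Add(130, 275)) = Mul(1080, 405) = 437400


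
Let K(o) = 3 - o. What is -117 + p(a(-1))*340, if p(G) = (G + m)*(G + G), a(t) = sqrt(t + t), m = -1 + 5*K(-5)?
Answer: -1477 + 26520*I*sqrt(2) ≈ -1477.0 + 37505.0*I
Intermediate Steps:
m = 39 (m = -1 + 5*(3 - 1*(-5)) = -1 + 5*(3 + 5) = -1 + 5*8 = -1 + 40 = 39)
a(t) = sqrt(2)*sqrt(t) (a(t) = sqrt(2*t) = sqrt(2)*sqrt(t))
p(G) = 2*G*(39 + G) (p(G) = (G + 39)*(G + G) = (39 + G)*(2*G) = 2*G*(39 + G))
-117 + p(a(-1))*340 = -117 + (2*(sqrt(2)*sqrt(-1))*(39 + sqrt(2)*sqrt(-1)))*340 = -117 + (2*(sqrt(2)*I)*(39 + sqrt(2)*I))*340 = -117 + (2*(I*sqrt(2))*(39 + I*sqrt(2)))*340 = -117 + (2*I*sqrt(2)*(39 + I*sqrt(2)))*340 = -117 + 680*I*sqrt(2)*(39 + I*sqrt(2))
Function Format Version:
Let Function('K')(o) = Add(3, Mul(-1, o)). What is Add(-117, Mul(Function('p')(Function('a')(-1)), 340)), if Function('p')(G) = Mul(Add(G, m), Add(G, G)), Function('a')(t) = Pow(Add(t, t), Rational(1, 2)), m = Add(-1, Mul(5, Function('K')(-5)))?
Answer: Add(-1477, Mul(26520, I, Pow(2, Rational(1, 2)))) ≈ Add(-1477.0, Mul(37505., I))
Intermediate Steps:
m = 39 (m = Add(-1, Mul(5, Add(3, Mul(-1, -5)))) = Add(-1, Mul(5, Add(3, 5))) = Add(-1, Mul(5, 8)) = Add(-1, 40) = 39)
Function('a')(t) = Mul(Pow(2, Rational(1, 2)), Pow(t, Rational(1, 2))) (Function('a')(t) = Pow(Mul(2, t), Rational(1, 2)) = Mul(Pow(2, Rational(1, 2)), Pow(t, Rational(1, 2))))
Function('p')(G) = Mul(2, G, Add(39, G)) (Function('p')(G) = Mul(Add(G, 39), Add(G, G)) = Mul(Add(39, G), Mul(2, G)) = Mul(2, G, Add(39, G)))
Add(-117, Mul(Function('p')(Function('a')(-1)), 340)) = Add(-117, Mul(Mul(2, Mul(Pow(2, Rational(1, 2)), Pow(-1, Rational(1, 2))), Add(39, Mul(Pow(2, Rational(1, 2)), Pow(-1, Rational(1, 2))))), 340)) = Add(-117, Mul(Mul(2, Mul(Pow(2, Rational(1, 2)), I), Add(39, Mul(Pow(2, Rational(1, 2)), I))), 340)) = Add(-117, Mul(Mul(2, Mul(I, Pow(2, Rational(1, 2))), Add(39, Mul(I, Pow(2, Rational(1, 2))))), 340)) = Add(-117, Mul(Mul(2, I, Pow(2, Rational(1, 2)), Add(39, Mul(I, Pow(2, Rational(1, 2))))), 340)) = Add(-117, Mul(680, I, Pow(2, Rational(1, 2)), Add(39, Mul(I, Pow(2, Rational(1, 2))))))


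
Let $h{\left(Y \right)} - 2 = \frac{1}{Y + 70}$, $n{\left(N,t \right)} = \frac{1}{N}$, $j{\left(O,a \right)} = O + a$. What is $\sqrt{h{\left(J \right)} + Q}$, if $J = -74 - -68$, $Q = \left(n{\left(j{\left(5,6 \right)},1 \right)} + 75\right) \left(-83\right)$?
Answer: $\frac{i \sqrt{48249223}}{88} \approx 78.934 i$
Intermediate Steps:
$Q = - \frac{68558}{11}$ ($Q = \left(\frac{1}{5 + 6} + 75\right) \left(-83\right) = \left(\frac{1}{11} + 75\right) \left(-83\right) = \frac{826}{11} \left(-83\right) = - \frac{68558}{11} \approx -6232.5$)
$J = -6$ ($J = -74 + 68 = -6$)
$h{\left(Y \right)} = 2 + \frac{1}{70 + Y}$ ($h{\left(Y \right)} = 2 + \frac{1}{Y + 70} = 2 + \frac{1}{70 + Y}$)
$\sqrt{h{\left(J \right)} + Q} = \sqrt{\frac{141 + 2 \left(-6\right)}{70 - 6} - \frac{68558}{11}} = \sqrt{\frac{141 - 12}{64} - \frac{68558}{11}} = \sqrt{\frac{1}{64} \cdot 129 - \frac{68558}{11}} = \sqrt{\frac{129}{64} - \frac{68558}{11}} = \sqrt{- \frac{4386293}{704}} = \frac{i \sqrt{48249223}}{88}$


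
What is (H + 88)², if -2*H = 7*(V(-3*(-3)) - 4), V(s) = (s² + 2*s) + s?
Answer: 76176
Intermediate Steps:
V(s) = s² + 3*s
H = -364 (H = -7*((-3*(-3))*(3 - 3*(-3)) - 4)/2 = -7*(9*(3 + 9) - 4)/2 = -7*(9*12 - 4)/2 = -7*(108 - 4)/2 = -7*104/2 = -½*728 = -364)
(H + 88)² = (-364 + 88)² = (-276)² = 76176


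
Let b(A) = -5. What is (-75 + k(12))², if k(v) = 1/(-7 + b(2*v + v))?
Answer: 811801/144 ≈ 5637.5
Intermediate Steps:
k(v) = -1/12 (k(v) = 1/(-7 - 5) = 1/(-12) = -1/12)
(-75 + k(12))² = (-75 - 1/12)² = (-901/12)² = 811801/144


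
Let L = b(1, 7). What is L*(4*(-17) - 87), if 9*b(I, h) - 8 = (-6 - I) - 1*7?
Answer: 310/3 ≈ 103.33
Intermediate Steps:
b(I, h) = -5/9 - I/9 (b(I, h) = 8/9 + ((-6 - I) - 1*7)/9 = 8/9 + ((-6 - I) - 7)/9 = 8/9 + (-13 - I)/9 = 8/9 + (-13/9 - I/9) = -5/9 - I/9)
L = -2/3 (L = -5/9 - 1/9*1 = -5/9 - 1/9 = -2/3 ≈ -0.66667)
L*(4*(-17) - 87) = -2*(4*(-17) - 87)/3 = -2*(-68 - 87)/3 = -2/3*(-155) = 310/3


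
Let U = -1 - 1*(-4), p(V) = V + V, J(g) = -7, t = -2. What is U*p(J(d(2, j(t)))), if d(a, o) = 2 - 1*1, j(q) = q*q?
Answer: -42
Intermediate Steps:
j(q) = q²
d(a, o) = 1 (d(a, o) = 2 - 1 = 1)
p(V) = 2*V
U = 3 (U = -1 + 4 = 3)
U*p(J(d(2, j(t)))) = 3*(2*(-7)) = 3*(-14) = -42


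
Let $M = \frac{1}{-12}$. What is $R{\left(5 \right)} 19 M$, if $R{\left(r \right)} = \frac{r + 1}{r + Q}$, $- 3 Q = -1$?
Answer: $- \frac{57}{32} \approx -1.7813$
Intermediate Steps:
$Q = \frac{1}{3}$ ($Q = \left(- \frac{1}{3}\right) \left(-1\right) = \frac{1}{3} \approx 0.33333$)
$R{\left(r \right)} = \frac{1 + r}{\frac{1}{3} + r}$ ($R{\left(r \right)} = \frac{r + 1}{r + \frac{1}{3}} = \frac{1 + r}{\frac{1}{3} + r}$)
$M = - \frac{1}{12} \approx -0.083333$
$R{\left(5 \right)} 19 M = \frac{3 \left(1 + 5\right)}{1 + 3 \cdot 5} \cdot 19 \left(- \frac{1}{12}\right) = 3 \frac{1}{1 + 15} \cdot 6 \cdot 19 \left(- \frac{1}{12}\right) = 3 \cdot \frac{1}{16} \cdot 6 \cdot 19 \left(- \frac{1}{12}\right) = \frac{9}{8} \cdot 19 \left(- \frac{1}{12}\right) = \frac{171}{8} \left(- \frac{1}{12}\right) = - \frac{57}{32}$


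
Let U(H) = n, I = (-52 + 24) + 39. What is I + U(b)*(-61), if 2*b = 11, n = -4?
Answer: 255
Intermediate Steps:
b = 11/2 (b = (½)*11 = 11/2 ≈ 5.5000)
I = 11 (I = -28 + 39 = 11)
U(H) = -4
I + U(b)*(-61) = 11 - 4*(-61) = 11 + 244 = 255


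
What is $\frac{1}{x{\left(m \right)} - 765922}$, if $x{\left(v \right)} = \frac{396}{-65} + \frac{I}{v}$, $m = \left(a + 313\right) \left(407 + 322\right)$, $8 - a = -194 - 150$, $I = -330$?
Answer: $- \frac{2100735}{1609011952424} \approx -1.3056 \cdot 10^{-6}$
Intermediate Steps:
$a = 352$ ($a = 8 - \left(-194 - 150\right) = 8 - -344 = 8 + 344 = 352$)
$m = 484785$ ($m = \left(352 + 313\right) \left(407 + 322\right) = 665 \cdot 729 = 484785$)
$x{\left(v \right)} = - \frac{396}{65} - \frac{330}{v}$ ($x{\left(v \right)} = \frac{396}{-65} - \frac{330}{v} = 396 \left(- \frac{1}{65}\right) - \frac{330}{v} = - \frac{396}{65} - \frac{330}{v}$)
$\frac{1}{x{\left(m \right)} - 765922} = \frac{1}{\left(- \frac{396}{65} - \frac{330}{484785}\right) - 765922} = \frac{1}{\left(- \frac{396}{65} - \frac{22}{32319}\right) - 765922} = \frac{1}{- \frac{12799754}{2100735} - 765922} = \frac{1}{- \frac{1609011952424}{2100735}} = - \frac{2100735}{1609011952424}$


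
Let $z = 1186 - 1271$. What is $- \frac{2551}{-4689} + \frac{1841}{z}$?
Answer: $- \frac{8415614}{398565} \approx -21.115$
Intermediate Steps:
$z = -85$ ($z = 1186 - 1271 = -85$)
$- \frac{2551}{-4689} + \frac{1841}{z} = - \frac{2551}{-4689} + \frac{1841}{-85} = \left(-2551\right) \left(- \frac{1}{4689}\right) + 1841 \left(- \frac{1}{85}\right) = \frac{2551}{4689} - \frac{1841}{85} = - \frac{8415614}{398565}$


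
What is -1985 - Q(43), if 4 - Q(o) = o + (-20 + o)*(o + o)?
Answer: 32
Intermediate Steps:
Q(o) = 4 - o - 2*o*(-20 + o) (Q(o) = 4 - (o + (-20 + o)*(o + o)) = 4 - (o + (-20 + o)*(2*o)) = 4 - (o + 2*o*(-20 + o)) = 4 + (-o - 2*o*(-20 + o)) = 4 - o - 2*o*(-20 + o))
-1985 - Q(43) = -1985 - (4 - 2*43**2 + 39*43) = -1985 - (4 - 2*1849 + 1677) = -1985 - (4 - 3698 + 1677) = -1985 - 1*(-2017) = -1985 + 2017 = 32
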